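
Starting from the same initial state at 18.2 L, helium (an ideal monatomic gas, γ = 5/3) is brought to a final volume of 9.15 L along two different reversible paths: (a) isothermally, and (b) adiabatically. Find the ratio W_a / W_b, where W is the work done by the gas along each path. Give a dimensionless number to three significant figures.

Path (a) isothermal: W = P₁V₁ ln(V₂/V₁) → W_a/(P₁V₁) = -0.6877.
Path (b) adiabatic: W = P₁V₁(1 − (V₁/V₂)^(γ−1))/(γ−1) → W_b/(P₁V₁) = -0.8724.
W_a / W_b = -0.6877 / -0.8724 = 0.7882.

W_a / W_b ≈ 0.788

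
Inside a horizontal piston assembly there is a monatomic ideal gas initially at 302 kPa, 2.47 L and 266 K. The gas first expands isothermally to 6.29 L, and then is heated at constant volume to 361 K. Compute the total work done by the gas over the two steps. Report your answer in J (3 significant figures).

W_total ≈ 697 J

Step 1 (isothermal): W = P₁V₁ ln(V₂/V₁) = (745.9) ln(6.29/2.47) = 697.3 J.
Step 2 (isochoric): W = 0 (constant volume).
W_total = 697.3 + 0 = 697.3 J.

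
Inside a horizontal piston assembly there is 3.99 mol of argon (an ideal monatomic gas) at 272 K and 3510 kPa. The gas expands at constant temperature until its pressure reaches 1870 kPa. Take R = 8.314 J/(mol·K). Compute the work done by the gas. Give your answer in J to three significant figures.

Isothermal process: W = nRT ln(V₂/V₁) = nRT ln(P₁/P₂).
W = (3.99)(8.314)(272) × ln(3510/1870)
  = 9023 × ln(1.877) = 9023 × 0.6297
W_by_gas = 5682 J.

W ≈ 5680 J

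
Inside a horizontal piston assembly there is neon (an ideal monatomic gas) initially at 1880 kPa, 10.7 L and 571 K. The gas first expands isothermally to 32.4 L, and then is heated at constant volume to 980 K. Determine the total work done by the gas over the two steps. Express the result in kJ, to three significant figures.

Step 1 (isothermal): W = P₁V₁ ln(V₂/V₁) = (20116) ln(32.4/10.7) = 22287 J.
Step 2 (isochoric): W = 0 (constant volume).
W_total = 22287 + 0 = 22287 J.

W_total ≈ 22.3 kJ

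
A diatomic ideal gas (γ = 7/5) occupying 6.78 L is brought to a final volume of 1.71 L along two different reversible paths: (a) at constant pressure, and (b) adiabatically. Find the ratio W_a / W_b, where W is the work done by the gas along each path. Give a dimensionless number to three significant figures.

W_a / W_b ≈ 0.407

Path (a) isobaric: W = P₁(V₂ − V₁) → W_a/(P₁V₁) = -0.7478.
Path (b) adiabatic: W = P₁V₁(1 − (V₁/V₂)^(γ−1))/(γ−1) → W_b/(P₁V₁) = -1.837.
W_a / W_b = -0.7478 / -1.837 = 0.407.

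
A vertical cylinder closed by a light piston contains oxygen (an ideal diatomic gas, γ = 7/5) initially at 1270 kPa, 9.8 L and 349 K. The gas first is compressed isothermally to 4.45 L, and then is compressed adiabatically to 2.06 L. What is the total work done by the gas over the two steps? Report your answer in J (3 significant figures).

Step 1 (isothermal): W = P₁V₁ ln(V₂/V₁) = (12446) ln(4.45/9.8) = -9826 J.
After step 1: P = 2797 kPa, V = 4.45 L, T = 349 K.
Step 2 (adiabatic): W = (P₁V₁ − P₂V₂)/(γ−1) = (12446 − 16937)/0.4 = -11227 J.
W_total = -9826 − 11227 = -21052 J.

W_total ≈ -21100 J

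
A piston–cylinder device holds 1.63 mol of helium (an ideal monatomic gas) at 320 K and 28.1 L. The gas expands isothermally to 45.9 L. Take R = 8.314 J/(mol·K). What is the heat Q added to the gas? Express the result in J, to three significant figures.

Q ≈ 2130 J

Isothermal ⇒ ΔU = 0, so Q = W = nRT ln(V₂/V₁).
Q = (1.63)(8.314)(320) ln(45.9/28.1) = 4337 × 0.4907 = 2128 J.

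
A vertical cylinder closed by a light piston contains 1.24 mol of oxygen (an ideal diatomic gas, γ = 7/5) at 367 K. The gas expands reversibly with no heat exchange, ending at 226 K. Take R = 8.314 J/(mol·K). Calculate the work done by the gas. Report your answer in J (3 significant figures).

W ≈ 3630 J

Adiabatic ⇒ Q = 0, so W_by = −ΔU = nCᵥ(T₁ − T₂).
Cᵥ = 5R/2 = 20.79 J/(mol·K).
W = (1.24)(20.79)(367 − 226) = 3634 J.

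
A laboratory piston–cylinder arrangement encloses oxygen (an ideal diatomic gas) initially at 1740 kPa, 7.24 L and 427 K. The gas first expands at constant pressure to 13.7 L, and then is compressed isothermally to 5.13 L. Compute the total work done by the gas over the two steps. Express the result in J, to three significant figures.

Step 1 (isobaric): W = PΔV = (1740 kPa)(13.7 − 7.24 L) = 11240 J.
After step 1: P = 1740 kPa, V = 13.7 L, T = 808 K.
Step 2 (isothermal): W = P₁V₁ ln(V₂/V₁) = (23838) ln(5.13/13.7) = -23416 J.
W_total = 11240 − 23416 = -12175 J.

W_total ≈ -12200 J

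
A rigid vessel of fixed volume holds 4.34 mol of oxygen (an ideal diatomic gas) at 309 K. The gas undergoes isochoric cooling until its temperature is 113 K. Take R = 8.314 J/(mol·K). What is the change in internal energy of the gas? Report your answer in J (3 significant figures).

Constant volume ⇒ W = 0, so Q = ΔU = nCᵥΔT with Cᵥ = 5R/2 = 20.79 J/(mol·K).
ΔU = (4.34)(20.79)(113 − 309) = -17681 J.

ΔU ≈ -17700 J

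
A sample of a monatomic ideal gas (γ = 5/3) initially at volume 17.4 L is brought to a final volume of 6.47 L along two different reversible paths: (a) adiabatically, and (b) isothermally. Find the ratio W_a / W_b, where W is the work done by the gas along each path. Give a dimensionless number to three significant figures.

Path (a) adiabatic: W = P₁V₁(1 − (V₁/V₂)^(γ−1))/(γ−1) → W_a/(P₁V₁) = -1.401.
Path (b) isothermal: W = P₁V₁ ln(V₂/V₁) → W_b/(P₁V₁) = -0.9893.
W_a / W_b = -1.401 / -0.9893 = 1.416.

W_a / W_b ≈ 1.42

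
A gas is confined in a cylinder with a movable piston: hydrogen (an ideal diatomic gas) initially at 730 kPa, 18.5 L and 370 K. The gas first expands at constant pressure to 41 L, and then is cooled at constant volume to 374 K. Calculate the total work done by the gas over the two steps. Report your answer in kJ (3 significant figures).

Step 1 (isobaric): W = PΔV = (730 kPa)(41 − 18.5 L) = 16425 J.
Step 2 (isochoric): W = 0 (constant volume).
W_total = 16425 + 0 = 16425 J.

W_total ≈ 16.4 kJ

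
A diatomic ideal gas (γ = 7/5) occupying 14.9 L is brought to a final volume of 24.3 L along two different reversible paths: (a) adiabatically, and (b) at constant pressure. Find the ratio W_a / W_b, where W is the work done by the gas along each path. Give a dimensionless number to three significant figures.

Path (a) adiabatic: W = P₁V₁(1 − (V₁/V₂)^(γ−1))/(γ−1) → W_a/(P₁V₁) = 0.4442.
Path (b) isobaric: W = P₁(V₂ − V₁) → W_b/(P₁V₁) = 0.6309.
W_a / W_b = 0.4442 / 0.6309 = 0.7042.

W_a / W_b ≈ 0.704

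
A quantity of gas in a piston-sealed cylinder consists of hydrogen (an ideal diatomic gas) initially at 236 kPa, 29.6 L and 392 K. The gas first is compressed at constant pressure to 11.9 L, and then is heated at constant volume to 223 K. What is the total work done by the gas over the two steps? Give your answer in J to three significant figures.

Step 1 (isobaric): W = PΔV = (236 kPa)(11.9 − 29.6 L) = -4177 J.
Step 2 (isochoric): W = 0 (constant volume).
W_total = -4177 + 0 = -4177 J.

W_total ≈ -4180 J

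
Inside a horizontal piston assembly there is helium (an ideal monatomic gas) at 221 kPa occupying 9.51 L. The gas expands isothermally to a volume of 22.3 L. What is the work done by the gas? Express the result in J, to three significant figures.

Isothermal: W = nRT ln(V₂/V₁) = P₁V₁ ln(V₂/V₁).
P₁V₁ = (221 kPa)(9.51 L) = 2102 J.
W = 2102 × ln(22.3/9.51) = 2102 × 0.8522
W_by_gas = 1791 J.

W ≈ 1790 J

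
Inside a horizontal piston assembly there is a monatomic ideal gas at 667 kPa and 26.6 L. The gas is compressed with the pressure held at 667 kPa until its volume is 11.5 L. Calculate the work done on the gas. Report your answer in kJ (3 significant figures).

W ≈ 10.1 kJ

Isobaric: W = P ΔV.
W = (667 kPa)(11.5 − 26.6 L) = (667)(-15.1) = -10072 J.
Work on gas = −W_by = 10072 J.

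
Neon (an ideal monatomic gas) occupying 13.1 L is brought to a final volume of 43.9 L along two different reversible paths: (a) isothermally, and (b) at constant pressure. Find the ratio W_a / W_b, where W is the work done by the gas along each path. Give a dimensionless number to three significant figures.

W_a / W_b ≈ 0.514

Path (a) isothermal: W = P₁V₁ ln(V₂/V₁) → W_a/(P₁V₁) = 1.209.
Path (b) isobaric: W = P₁(V₂ − V₁) → W_b/(P₁V₁) = 2.351.
W_a / W_b = 1.209 / 2.351 = 0.5143.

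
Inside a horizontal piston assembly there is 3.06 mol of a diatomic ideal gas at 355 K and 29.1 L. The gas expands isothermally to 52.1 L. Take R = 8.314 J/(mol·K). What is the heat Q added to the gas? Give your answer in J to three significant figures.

Isothermal ⇒ ΔU = 0, so Q = W = nRT ln(V₂/V₁).
Q = (3.06)(8.314)(355) ln(52.1/29.1) = 9031 × 0.5824 = 5260 J.

Q ≈ 5260 J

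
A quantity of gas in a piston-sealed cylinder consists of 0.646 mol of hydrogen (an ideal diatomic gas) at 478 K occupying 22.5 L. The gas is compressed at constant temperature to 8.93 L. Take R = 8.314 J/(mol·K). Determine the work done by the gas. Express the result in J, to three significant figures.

Isothermal: W = nRT ln(V₂/V₁).
W = (0.646)(8.314)(478) × ln(8.93/22.5)
  = 2567 × -0.9241
W_by_gas = -2372 J.

W ≈ -2370 J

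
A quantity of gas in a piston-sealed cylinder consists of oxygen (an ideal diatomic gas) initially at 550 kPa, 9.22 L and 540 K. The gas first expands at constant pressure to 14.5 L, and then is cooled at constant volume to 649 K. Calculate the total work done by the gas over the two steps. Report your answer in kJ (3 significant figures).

W_total ≈ 2.90 kJ

Step 1 (isobaric): W = PΔV = (550 kPa)(14.5 − 9.22 L) = 2904 J.
Step 2 (isochoric): W = 0 (constant volume).
W_total = 2904 + 0 = 2904 J.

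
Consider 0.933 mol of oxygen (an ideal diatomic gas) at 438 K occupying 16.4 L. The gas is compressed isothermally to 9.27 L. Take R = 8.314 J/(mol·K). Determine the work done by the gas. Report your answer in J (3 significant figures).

Isothermal: W = nRT ln(V₂/V₁).
W = (0.933)(8.314)(438) × ln(9.27/16.4)
  = 3398 × -0.5705
W_by_gas = -1938 J.

W ≈ -1940 J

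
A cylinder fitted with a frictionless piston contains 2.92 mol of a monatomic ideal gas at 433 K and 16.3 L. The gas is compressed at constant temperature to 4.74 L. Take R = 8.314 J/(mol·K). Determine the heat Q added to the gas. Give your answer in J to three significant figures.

Q ≈ -13000 J

Isothermal ⇒ ΔU = 0, so Q = W = nRT ln(V₂/V₁).
Q = (2.92)(8.314)(433) ln(4.74/16.3) = 10512 × -1.235 = -12984 J.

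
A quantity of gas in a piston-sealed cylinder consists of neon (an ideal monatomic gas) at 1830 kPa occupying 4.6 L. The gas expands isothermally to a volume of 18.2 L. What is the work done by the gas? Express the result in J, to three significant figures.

Isothermal: W = nRT ln(V₂/V₁) = P₁V₁ ln(V₂/V₁).
P₁V₁ = (1830 kPa)(4.6 L) = 8418 J.
W = 8418 × ln(18.2/4.6) = 8418 × 1.375
W_by_gas = 11578 J.

W ≈ 11600 J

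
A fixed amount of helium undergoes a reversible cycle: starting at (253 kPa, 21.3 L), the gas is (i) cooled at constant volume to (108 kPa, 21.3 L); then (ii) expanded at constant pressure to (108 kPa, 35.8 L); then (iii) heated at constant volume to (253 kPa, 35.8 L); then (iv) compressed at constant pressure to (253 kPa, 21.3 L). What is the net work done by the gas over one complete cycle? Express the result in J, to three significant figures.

W_net ≈ -2100 J

Constant-volume legs do no work.
W(ii) = (108)(35.8 − 21.3) = 1566 J; W(iv) = (253)(21.3 − 35.8) = -3668 J.
W_net = 1566 − 3668 = -2102 J (the counter-clockwise enclosed area).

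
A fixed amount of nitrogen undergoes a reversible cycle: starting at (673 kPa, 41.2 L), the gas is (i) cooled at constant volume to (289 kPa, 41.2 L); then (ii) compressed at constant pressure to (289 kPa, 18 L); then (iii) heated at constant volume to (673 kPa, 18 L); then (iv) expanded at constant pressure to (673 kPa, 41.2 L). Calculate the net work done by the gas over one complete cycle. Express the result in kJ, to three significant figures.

W_net ≈ 8.91 kJ

Constant-volume legs do no work.
W(ii) = (289)(18 − 41.2) = -6705 J; W(iv) = (673)(41.2 − 18) = 15614 J.
W_net = -6705 + 15614 = 8909 J (the clockwise enclosed area).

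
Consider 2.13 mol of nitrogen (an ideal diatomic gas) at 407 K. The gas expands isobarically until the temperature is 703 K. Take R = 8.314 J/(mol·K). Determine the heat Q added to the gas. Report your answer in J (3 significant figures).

Isobaric: W = nRΔT = (2.13)(8.314)(296) = 5242 J.
ΔU = nCᵥΔT with Cᵥ = 5R/2: ΔU = (2.13)(20.79)(296) = 13105 J.
Q = ΔU + W = 13105 + 5242 = 18346 J.

Q ≈ 18300 J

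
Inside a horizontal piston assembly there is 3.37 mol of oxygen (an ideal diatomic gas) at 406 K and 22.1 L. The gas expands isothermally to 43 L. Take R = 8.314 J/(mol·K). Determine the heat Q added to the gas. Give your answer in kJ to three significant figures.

Q ≈ 7.57 kJ

Isothermal ⇒ ΔU = 0, so Q = W = nRT ln(V₂/V₁).
Q = (3.37)(8.314)(406) ln(43/22.1) = 11375 × 0.6656 = 7572 J.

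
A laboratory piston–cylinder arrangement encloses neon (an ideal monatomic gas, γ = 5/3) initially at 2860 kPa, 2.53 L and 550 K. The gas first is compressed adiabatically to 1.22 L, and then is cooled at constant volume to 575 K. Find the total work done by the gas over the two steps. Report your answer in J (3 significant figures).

Step 1 (adiabatic): W = (P₁V₁ − P₂V₂)/(γ−1) = (7236 − 11767)/0.667 = -6797 J.
Step 2 (isochoric): W = 0 (constant volume).
W_total = -6797 + 0 = -6797 J.

W_total ≈ -6800 J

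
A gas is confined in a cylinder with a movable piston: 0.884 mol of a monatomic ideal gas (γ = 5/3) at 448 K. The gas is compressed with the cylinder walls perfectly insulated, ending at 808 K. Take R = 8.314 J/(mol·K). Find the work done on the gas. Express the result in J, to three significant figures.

W ≈ 3970 J

Adiabatic ⇒ Q = 0, so W_by = −ΔU = nCᵥ(T₁ − T₂).
Cᵥ = 3R/2 = 12.47 J/(mol·K).
W = (0.884)(12.47)(448 − 808) = -3969 J.
Work on gas = −W_by = 3969 J.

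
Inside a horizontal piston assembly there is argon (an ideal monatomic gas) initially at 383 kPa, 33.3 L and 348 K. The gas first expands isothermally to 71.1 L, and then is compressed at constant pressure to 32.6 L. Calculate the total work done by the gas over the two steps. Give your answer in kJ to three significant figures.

Step 1 (isothermal): W = P₁V₁ ln(V₂/V₁) = (12754) ln(71.1/33.3) = 9674 J.
After step 1: P = 179.4 kPa, V = 71.1 L, T = 348 K.
Step 2 (isobaric): W = PΔV = (179.4 kPa)(32.6 − 71.1 L) = -6906 J.
W_total = 9674 − 6906 = 2768 J.

W_total ≈ 2.77 kJ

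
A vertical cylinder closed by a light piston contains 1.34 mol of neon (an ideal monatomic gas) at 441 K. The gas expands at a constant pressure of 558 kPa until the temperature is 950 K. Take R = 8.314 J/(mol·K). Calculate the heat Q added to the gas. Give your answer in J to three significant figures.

Q ≈ 14200 J

Isobaric: W = nRΔT = (1.34)(8.314)(509) = 5671 J.
ΔU = nCᵥΔT with Cᵥ = 3R/2: ΔU = (1.34)(12.47)(509) = 8506 J.
Q = ΔU + W = 8506 + 5671 = 14177 J.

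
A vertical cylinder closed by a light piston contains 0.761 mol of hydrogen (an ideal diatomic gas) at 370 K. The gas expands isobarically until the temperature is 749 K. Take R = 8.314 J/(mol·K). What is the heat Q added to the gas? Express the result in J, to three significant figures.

Q ≈ 8390 J

Isobaric: W = nRΔT = (0.761)(8.314)(379) = 2398 J.
ΔU = nCᵥΔT with Cᵥ = 5R/2: ΔU = (0.761)(20.79)(379) = 5995 J.
Q = ΔU + W = 5995 + 2398 = 8393 J.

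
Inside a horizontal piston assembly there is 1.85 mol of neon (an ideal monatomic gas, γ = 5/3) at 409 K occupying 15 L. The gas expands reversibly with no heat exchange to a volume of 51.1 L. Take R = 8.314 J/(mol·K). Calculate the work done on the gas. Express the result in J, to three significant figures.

Adiabatic: TV^(γ−1) = const with γ = 5/3.
T₂ = T₁ (V₁/V₂)^(γ−1) = 409 × (15/51.1)^0.667 = 409 × 0.4417 = 180.6 K.
W_by = nCᵥ(T₁ − T₂) = (1.85)(12.47)(409 − 180.6) = 5268 J.
Work on gas = −W_by = -5268 J.

W ≈ -5270 J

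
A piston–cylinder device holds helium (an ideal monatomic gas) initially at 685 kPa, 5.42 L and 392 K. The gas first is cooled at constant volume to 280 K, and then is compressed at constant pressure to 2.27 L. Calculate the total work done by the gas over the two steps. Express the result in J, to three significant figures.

W_total ≈ -1540 J

Step 1 (isochoric): W = 0 (constant volume).
After step 1: P = 489.3 kPa (V unchanged).
Step 2 (isobaric): W = PΔV = (489.3 kPa)(2.27 − 5.42 L) = -1541 J.
W_total = 0 − 1541 = -1541 J.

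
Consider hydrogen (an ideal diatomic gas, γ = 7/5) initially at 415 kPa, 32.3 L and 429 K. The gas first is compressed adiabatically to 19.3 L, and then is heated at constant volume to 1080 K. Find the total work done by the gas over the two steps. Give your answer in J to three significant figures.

Step 1 (adiabatic): W = (P₁V₁ − P₂V₂)/(γ−1) = (13404 − 16471)/0.4 = -7665 J.
Step 2 (isochoric): W = 0 (constant volume).
W_total = -7665 + 0 = -7665 J.

W_total ≈ -7670 J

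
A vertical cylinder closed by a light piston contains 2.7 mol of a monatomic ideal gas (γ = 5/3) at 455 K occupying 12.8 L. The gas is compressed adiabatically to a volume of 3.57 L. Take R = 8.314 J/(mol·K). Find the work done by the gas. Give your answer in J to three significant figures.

W ≈ -20600 J

Adiabatic: TV^(γ−1) = const with γ = 5/3.
T₂ = T₁ (V₁/V₂)^(γ−1) = 455 × (12.8/3.57)^0.667 = 455 × 2.343 = 1066 K.
W_by = nCᵥ(T₁ − T₂) = (2.7)(12.47)(455 − 1066) = -20569 J.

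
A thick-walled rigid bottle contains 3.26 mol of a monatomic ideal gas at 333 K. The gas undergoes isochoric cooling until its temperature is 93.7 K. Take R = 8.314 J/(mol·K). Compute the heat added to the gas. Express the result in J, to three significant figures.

Constant volume ⇒ W = 0, so Q = ΔU = nCᵥΔT with Cᵥ = 3R/2 = 12.47 J/(mol·K).
ΔU = (3.26)(12.47)(93.7 − 333) = -9729 J.

Q ≈ -9730 J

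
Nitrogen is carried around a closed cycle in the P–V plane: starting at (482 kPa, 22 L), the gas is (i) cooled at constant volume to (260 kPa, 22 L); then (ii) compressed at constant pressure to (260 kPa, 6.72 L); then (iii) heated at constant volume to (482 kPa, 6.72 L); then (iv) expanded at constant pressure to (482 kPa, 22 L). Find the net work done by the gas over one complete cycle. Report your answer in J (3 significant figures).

Constant-volume legs do no work.
W(ii) = (260)(6.72 − 22) = -3973 J; W(iv) = (482)(22 − 6.72) = 7365 J.
W_net = -3973 + 7365 = 3392 J (the clockwise enclosed area).

W_net ≈ 3390 J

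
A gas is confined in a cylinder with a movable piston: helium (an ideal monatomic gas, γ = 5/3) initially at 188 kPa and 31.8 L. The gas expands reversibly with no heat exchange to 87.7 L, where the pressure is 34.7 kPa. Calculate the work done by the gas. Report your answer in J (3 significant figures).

Adiabatic: W = (P₁V₁ − P₂V₂)/(γ − 1) with γ = 5/3.
P₁V₁ = 5978 J, P₂V₂ = 3043 J.
W = (5978 − 3043) / 0.6667 = 4403 J.

W ≈ 4400 J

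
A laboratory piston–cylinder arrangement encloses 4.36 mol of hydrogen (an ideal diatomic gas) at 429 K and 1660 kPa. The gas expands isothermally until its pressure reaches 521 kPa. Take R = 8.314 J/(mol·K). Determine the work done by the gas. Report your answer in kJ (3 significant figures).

W ≈ 18.0 kJ

Isothermal process: W = nRT ln(V₂/V₁) = nRT ln(P₁/P₂).
W = (4.36)(8.314)(429) × ln(1660/521)
  = 15551 × ln(3.186) = 15551 × 1.159
W_by_gas = 18021 J.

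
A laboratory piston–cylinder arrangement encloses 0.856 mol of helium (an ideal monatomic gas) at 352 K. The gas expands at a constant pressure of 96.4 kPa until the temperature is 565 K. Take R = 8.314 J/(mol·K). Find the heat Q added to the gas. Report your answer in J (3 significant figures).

Isobaric: W = nRΔT = (0.856)(8.314)(213) = 1516 J.
ΔU = nCᵥΔT with Cᵥ = 3R/2: ΔU = (0.856)(12.47)(213) = 2274 J.
Q = ΔU + W = 2274 + 1516 = 3790 J.

Q ≈ 3790 J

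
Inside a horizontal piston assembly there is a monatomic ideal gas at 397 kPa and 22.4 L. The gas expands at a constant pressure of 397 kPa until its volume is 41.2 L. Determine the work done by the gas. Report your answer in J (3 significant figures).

W ≈ 7460 J

Isobaric: W = P ΔV.
W = (397 kPa)(41.2 − 22.4 L) = (397)(18.8) = 7464 J.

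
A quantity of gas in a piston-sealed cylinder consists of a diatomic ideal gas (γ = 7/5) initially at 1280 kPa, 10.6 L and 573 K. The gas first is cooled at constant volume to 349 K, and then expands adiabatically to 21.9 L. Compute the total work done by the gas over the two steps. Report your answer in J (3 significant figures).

Step 1 (isochoric): W = 0 (constant volume).
After step 1: P = 779.6 kPa (V unchanged).
Step 2 (adiabatic): W = (P₁V₁ − P₂V₂)/(γ−1) = (8264 − 6182)/0.4 = 5205 J.
W_total = 0 + 5205 = 5205 J.

W_total ≈ 5200 J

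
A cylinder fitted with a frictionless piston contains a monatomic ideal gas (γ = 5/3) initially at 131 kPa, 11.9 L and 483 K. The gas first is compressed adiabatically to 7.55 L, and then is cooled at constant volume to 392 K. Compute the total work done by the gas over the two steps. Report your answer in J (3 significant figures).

Step 1 (adiabatic): W = (P₁V₁ − P₂V₂)/(γ−1) = (1559 − 2111)/0.667 = -828.6 J.
Step 2 (isochoric): W = 0 (constant volume).
W_total = -828.6 + 0 = -828.6 J.

W_total ≈ -829 J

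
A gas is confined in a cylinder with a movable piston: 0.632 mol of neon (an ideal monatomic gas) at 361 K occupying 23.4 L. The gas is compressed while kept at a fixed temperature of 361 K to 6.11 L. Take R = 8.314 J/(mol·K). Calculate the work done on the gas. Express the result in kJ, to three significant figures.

Isothermal: W = nRT ln(V₂/V₁).
W = (0.632)(8.314)(361) × ln(6.11/23.4)
  = 1897 × -1.343
W_by_gas = -2547 J; work on gas = −W_by = 2547 J.

W ≈ 2.55 kJ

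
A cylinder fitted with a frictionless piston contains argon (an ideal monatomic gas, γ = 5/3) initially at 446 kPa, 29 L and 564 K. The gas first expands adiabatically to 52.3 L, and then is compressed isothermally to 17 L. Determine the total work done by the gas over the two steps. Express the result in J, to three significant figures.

Step 1 (adiabatic): W = (P₁V₁ − P₂V₂)/(γ−1) = (12934 − 8730)/0.667 = 6307 J.
After step 1: P = 166.9 kPa, V = 52.3 L, T = 380.7 K.
Step 2 (isothermal): W = P₁V₁ ln(V₂/V₁) = (8730) ln(17/52.3) = -9810 J.
W_total = 6307 − 9810 = -3504 J.

W_total ≈ -3500 J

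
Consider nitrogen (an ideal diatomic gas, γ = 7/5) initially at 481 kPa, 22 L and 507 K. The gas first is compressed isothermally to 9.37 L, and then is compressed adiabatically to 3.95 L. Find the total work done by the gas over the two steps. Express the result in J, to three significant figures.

W_total ≈ -20000 J

Step 1 (isothermal): W = P₁V₁ ln(V₂/V₁) = (10582) ln(9.37/22) = -9032 J.
After step 1: P = 1129 kPa, V = 9.37 L, T = 507 K.
Step 2 (adiabatic): W = (P₁V₁ − P₂V₂)/(γ−1) = (10582 − 14949)/0.4 = -10919 J.
W_total = -9032 − 10919 = -19951 J.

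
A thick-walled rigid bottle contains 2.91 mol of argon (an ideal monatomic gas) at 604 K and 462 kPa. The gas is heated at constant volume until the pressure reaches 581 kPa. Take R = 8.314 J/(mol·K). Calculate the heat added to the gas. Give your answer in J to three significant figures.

Constant volume ⇒ W = 0, so Q = ΔU = nCᵥΔT with Cᵥ = 3R/2 = 12.47 J/(mol·K).
At constant V, T₂/T₁ = P₂/P₁ ⇒ ΔT = T₁(P₂/P₁ − 1) = 604·(581/462 − 1) = 155.6 K.
ΔU = (2.91)(12.47)(155.6) = 5646 J.

Q ≈ 5650 J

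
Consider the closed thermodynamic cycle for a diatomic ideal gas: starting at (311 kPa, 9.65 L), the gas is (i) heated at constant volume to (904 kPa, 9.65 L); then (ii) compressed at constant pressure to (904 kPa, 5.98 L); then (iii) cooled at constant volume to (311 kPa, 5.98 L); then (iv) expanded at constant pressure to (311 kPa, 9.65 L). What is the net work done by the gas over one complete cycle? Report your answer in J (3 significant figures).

W_net ≈ -2180 J

Constant-volume legs do no work.
W(ii) = (904)(5.98 − 9.65) = -3318 J; W(iv) = (311)(9.65 − 5.98) = 1141 J.
W_net = -3318 + 1141 = -2176 J (the counter-clockwise enclosed area).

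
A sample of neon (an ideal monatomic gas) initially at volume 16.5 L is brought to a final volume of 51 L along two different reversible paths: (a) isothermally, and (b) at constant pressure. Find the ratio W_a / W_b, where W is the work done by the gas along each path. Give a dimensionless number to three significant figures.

Path (a) isothermal: W = P₁V₁ ln(V₂/V₁) → W_a/(P₁V₁) = 1.128.
Path (b) isobaric: W = P₁(V₂ − V₁) → W_b/(P₁V₁) = 2.091.
W_a / W_b = 1.128 / 2.091 = 0.5397.

W_a / W_b ≈ 0.540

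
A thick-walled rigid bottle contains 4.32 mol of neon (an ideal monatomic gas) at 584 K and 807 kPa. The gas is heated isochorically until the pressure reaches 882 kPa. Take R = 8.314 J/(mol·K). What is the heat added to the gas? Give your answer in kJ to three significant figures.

Constant volume ⇒ W = 0, so Q = ΔU = nCᵥΔT with Cᵥ = 3R/2 = 12.47 J/(mol·K).
At constant V, T₂/T₁ = P₂/P₁ ⇒ ΔT = T₁(P₂/P₁ − 1) = 584·(882/807 − 1) = 54.28 K.
ΔU = (4.32)(12.47)(54.28) = 2924 J.

Q ≈ 2.92 kJ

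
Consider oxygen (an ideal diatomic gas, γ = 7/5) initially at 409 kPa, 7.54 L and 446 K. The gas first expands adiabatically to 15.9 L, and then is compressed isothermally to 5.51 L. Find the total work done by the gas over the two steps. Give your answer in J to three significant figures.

Step 1 (adiabatic): W = (P₁V₁ − P₂V₂)/(γ−1) = (3084 − 2288)/0.4 = 1989 J.
After step 1: P = 143.9 kPa, V = 15.9 L, T = 330.9 K.
Step 2 (isothermal): W = P₁V₁ ln(V₂/V₁) = (2288) ln(5.51/15.9) = -2425 J.
W_total = 1989 − 2425 = -435.6 J.

W_total ≈ -436 J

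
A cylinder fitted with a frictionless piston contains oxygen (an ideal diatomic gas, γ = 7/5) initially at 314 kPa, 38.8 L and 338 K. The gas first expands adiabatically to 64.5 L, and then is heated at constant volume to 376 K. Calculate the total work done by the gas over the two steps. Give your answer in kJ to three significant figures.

W_total ≈ 5.60 kJ

Step 1 (adiabatic): W = (P₁V₁ − P₂V₂)/(γ−1) = (12183 − 9942)/0.4 = 5603 J.
Step 2 (isochoric): W = 0 (constant volume).
W_total = 5603 + 0 = 5603 J.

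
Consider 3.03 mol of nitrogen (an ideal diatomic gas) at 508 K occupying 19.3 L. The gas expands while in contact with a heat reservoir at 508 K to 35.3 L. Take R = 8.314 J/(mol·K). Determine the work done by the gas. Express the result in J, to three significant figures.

W ≈ 7730 J

Isothermal: W = nRT ln(V₂/V₁).
W = (3.03)(8.314)(508) × ln(35.3/19.3)
  = 12797 × 0.6038
W_by_gas = 7727 J.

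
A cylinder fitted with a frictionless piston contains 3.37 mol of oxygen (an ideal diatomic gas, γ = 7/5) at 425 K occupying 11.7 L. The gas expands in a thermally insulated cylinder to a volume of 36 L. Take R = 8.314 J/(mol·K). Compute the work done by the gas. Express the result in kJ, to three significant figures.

Adiabatic: TV^(γ−1) = const with γ = 7/5.
T₂ = T₁ (V₁/V₂)^(γ−1) = 425 × (11.7/36)^0.4 = 425 × 0.6379 = 271.1 K.
W_by = nCᵥ(T₁ − T₂) = (3.37)(20.79)(425 − 271.1) = 10779 J.

W ≈ 10.8 kJ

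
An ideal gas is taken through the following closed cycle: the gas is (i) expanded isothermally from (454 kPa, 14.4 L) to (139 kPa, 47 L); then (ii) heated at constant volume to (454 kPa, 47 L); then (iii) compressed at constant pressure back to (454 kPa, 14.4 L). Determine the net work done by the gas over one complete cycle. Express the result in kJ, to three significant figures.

Leg (i): W = PᵢVᵢ ln(V_f/Vᵢ) = (6538) ln(47/14.4) = 7733 J.
Leg (ii): W = 0.
Leg (iii): W = PΔV = (454)(14.4 − 47) = -14800 J.
W_net = 7733 − 14800 = -7067 J.

W_net ≈ -7.07 kJ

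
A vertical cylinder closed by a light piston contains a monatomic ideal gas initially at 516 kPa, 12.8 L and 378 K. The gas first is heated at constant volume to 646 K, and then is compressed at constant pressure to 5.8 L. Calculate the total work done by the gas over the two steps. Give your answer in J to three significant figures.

W_total ≈ -6170 J

Step 1 (isochoric): W = 0 (constant volume).
After step 1: P = 881.8 kPa (V unchanged).
Step 2 (isobaric): W = PΔV = (881.8 kPa)(5.8 − 12.8 L) = -6173 J.
W_total = 0 − 6173 = -6173 J.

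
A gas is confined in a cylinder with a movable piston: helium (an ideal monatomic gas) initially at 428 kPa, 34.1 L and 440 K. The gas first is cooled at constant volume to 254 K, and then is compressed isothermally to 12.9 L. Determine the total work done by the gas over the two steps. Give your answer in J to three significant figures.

Step 1 (isochoric): W = 0 (constant volume).
After step 1: P = 247.1 kPa (V unchanged).
Step 2 (isothermal): W = P₁V₁ ln(V₂/V₁) = (8425) ln(12.9/34.1) = -8190 J.
W_total = 0 − 8190 = -8190 J.

W_total ≈ -8190 J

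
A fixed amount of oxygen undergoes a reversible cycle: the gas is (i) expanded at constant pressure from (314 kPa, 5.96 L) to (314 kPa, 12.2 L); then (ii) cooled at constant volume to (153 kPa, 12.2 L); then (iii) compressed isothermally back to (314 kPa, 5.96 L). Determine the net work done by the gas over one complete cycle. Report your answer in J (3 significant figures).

W_net ≈ 622 J

Leg (i): W = PΔV = (314)(12.2 − 5.96) = 1959 J.
Leg (ii): W = 0.
Leg (iii): W = PᵢVᵢ ln(V_f/Vᵢ) = (1867) ln(5.96/12.2) = -1337 J.
W_net = 1959 − 1337 = 622.2 J.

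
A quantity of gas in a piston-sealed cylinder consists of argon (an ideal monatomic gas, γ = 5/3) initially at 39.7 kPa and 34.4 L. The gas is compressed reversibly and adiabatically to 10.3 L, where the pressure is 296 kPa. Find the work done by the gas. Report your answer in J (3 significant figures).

W ≈ -2520 J

Adiabatic: W = (P₁V₁ − P₂V₂)/(γ − 1) with γ = 5/3.
P₁V₁ = 1366 J, P₂V₂ = 3049 J.
W = (1366 − 3049) / 0.6667 = -2525 J.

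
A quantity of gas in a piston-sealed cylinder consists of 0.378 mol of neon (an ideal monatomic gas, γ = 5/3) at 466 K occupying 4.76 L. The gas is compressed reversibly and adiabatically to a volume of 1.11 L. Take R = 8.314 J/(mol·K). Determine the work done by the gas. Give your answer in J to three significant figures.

W ≈ -3600 J

Adiabatic: TV^(γ−1) = const with γ = 5/3.
T₂ = T₁ (V₁/V₂)^(γ−1) = 466 × (4.76/1.11)^0.667 = 466 × 2.64 = 1230 K.
W_by = nCᵥ(T₁ − T₂) = (0.378)(12.47)(466 − 1230) = -3602 J.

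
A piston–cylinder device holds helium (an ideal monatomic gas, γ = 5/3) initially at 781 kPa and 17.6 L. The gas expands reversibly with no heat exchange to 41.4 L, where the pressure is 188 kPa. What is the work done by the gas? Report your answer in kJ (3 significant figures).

W ≈ 8.94 kJ

Adiabatic: W = (P₁V₁ − P₂V₂)/(γ − 1) with γ = 5/3.
P₁V₁ = 13746 J, P₂V₂ = 7783 J.
W = (13746 − 7783) / 0.6667 = 8944 J.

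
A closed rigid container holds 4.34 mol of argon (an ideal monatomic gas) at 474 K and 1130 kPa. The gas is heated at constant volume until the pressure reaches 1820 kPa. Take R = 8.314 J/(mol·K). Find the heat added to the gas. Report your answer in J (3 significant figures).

Q ≈ 15700 J

Constant volume ⇒ W = 0, so Q = ΔU = nCᵥΔT with Cᵥ = 3R/2 = 12.47 J/(mol·K).
At constant V, T₂/T₁ = P₂/P₁ ⇒ ΔT = T₁(P₂/P₁ − 1) = 474·(1820/1130 − 1) = 289.4 K.
ΔU = (4.34)(12.47)(289.4) = 15665 J.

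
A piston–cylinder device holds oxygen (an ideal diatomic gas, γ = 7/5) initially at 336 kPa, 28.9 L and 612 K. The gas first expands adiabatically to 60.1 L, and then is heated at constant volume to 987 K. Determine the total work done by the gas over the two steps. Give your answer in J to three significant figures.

Step 1 (adiabatic): W = (P₁V₁ − P₂V₂)/(γ−1) = (9710 − 7245)/0.4 = 6163 J.
Step 2 (isochoric): W = 0 (constant volume).
W_total = 6163 + 0 = 6163 J.

W_total ≈ 6160 J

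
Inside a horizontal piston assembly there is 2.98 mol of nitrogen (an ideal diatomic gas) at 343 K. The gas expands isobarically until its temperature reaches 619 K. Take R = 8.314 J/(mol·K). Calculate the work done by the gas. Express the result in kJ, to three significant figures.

W ≈ 6.84 kJ

Isobaric: W = P ΔV = nR ΔT.
W = (2.98)(8.314)(619 − 343) = 6838 J.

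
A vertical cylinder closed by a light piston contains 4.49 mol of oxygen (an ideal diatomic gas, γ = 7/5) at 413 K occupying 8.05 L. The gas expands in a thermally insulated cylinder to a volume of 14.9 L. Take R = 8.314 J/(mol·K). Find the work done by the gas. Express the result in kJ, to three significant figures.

W ≈ 8.41 kJ

Adiabatic: TV^(γ−1) = const with γ = 7/5.
T₂ = T₁ (V₁/V₂)^(γ−1) = 413 × (8.05/14.9)^0.4 = 413 × 0.7817 = 322.8 K.
W_by = nCᵥ(T₁ − T₂) = (4.49)(20.79)(413 − 322.8) = 8414 J.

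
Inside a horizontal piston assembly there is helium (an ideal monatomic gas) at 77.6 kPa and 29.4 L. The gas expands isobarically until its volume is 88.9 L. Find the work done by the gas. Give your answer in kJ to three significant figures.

W ≈ 4.62 kJ

Isobaric: W = P ΔV.
W = (77.6 kPa)(88.9 − 29.4 L) = (77.6)(59.5) = 4617 J.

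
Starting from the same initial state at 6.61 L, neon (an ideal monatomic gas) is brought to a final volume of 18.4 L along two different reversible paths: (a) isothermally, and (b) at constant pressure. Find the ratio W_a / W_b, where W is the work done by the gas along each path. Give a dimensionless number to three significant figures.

Path (a) isothermal: W = P₁V₁ ln(V₂/V₁) → W_a/(P₁V₁) = 1.024.
Path (b) isobaric: W = P₁(V₂ − V₁) → W_b/(P₁V₁) = 1.784.
W_a / W_b = 1.024 / 1.784 = 0.574.

W_a / W_b ≈ 0.574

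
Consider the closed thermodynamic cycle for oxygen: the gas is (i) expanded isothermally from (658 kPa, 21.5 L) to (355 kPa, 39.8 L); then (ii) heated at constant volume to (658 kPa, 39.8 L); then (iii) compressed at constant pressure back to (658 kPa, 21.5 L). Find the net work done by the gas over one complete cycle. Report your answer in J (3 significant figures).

Leg (i): W = PᵢVᵢ ln(V_f/Vᵢ) = (14147) ln(39.8/21.5) = 8712 J.
Leg (ii): W = 0.
Leg (iii): W = PΔV = (658)(21.5 − 39.8) = -12041 J.
W_net = 8712 − 12041 = -3329 J.

W_net ≈ -3330 J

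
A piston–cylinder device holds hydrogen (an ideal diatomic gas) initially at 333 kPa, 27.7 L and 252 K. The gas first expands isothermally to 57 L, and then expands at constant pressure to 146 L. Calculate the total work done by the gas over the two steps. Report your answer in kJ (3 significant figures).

Step 1 (isothermal): W = P₁V₁ ln(V₂/V₁) = (9224) ln(57/27.7) = 6656 J.
After step 1: P = 161.8 kPa, V = 57 L, T = 252 K.
Step 2 (isobaric): W = PΔV = (161.8 kPa)(146 − 57 L) = 14403 J.
W_total = 6656 + 14403 = 21059 J.

W_total ≈ 21.1 kJ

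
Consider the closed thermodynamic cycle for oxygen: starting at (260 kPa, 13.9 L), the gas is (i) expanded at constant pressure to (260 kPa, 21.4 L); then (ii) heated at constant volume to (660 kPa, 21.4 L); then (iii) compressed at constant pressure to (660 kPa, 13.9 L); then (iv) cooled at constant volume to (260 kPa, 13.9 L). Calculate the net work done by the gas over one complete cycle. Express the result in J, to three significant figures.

Constant-volume legs do no work.
W(i) = (260)(21.4 − 13.9) = 1950 J; W(iii) = (660)(13.9 − 21.4) = -4950 J.
W_net = 1950 − 4950 = -3000 J (the counter-clockwise enclosed area).

W_net ≈ -3000 J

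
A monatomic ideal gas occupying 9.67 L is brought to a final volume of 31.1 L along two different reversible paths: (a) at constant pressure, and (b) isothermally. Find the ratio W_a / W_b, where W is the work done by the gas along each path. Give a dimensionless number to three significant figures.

Path (a) isobaric: W = P₁(V₂ − V₁) → W_a/(P₁V₁) = 2.216.
Path (b) isothermal: W = P₁V₁ ln(V₂/V₁) → W_b/(P₁V₁) = 1.168.
W_a / W_b = 2.216 / 1.168 = 1.897.

W_a / W_b ≈ 1.90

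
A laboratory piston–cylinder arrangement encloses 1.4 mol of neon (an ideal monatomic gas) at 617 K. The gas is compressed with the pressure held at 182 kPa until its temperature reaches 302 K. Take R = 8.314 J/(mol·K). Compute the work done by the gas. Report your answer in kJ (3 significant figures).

Isobaric: W = P ΔV = nR ΔT.
W = (1.4)(8.314)(302 − 617) = -3666 J.

W ≈ -3.67 kJ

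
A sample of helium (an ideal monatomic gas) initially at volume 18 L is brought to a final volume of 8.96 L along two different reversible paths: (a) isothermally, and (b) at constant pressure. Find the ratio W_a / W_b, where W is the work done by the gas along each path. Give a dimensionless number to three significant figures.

W_a / W_b ≈ 1.39

Path (a) isothermal: W = P₁V₁ ln(V₂/V₁) → W_a/(P₁V₁) = -0.6976.
Path (b) isobaric: W = P₁(V₂ − V₁) → W_b/(P₁V₁) = -0.5022.
W_a / W_b = -0.6976 / -0.5022 = 1.389.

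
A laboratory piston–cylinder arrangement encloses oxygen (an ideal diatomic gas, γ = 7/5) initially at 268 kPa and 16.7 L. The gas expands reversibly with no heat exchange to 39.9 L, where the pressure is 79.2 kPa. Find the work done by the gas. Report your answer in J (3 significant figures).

W ≈ 3290 J

Adiabatic: W = (P₁V₁ − P₂V₂)/(γ − 1) with γ = 7/5.
P₁V₁ = 4476 J, P₂V₂ = 3160 J.
W = (4476 − 3160) / 0.4 = 3289 J.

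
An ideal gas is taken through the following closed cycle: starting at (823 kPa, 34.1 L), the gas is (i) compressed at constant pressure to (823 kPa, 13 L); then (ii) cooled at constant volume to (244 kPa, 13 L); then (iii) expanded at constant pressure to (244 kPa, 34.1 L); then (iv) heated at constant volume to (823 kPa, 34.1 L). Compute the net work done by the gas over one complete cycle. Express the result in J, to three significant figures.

W_net ≈ -12200 J

Constant-volume legs do no work.
W(i) = (823)(13 − 34.1) = -17365 J; W(iii) = (244)(34.1 − 13) = 5148 J.
W_net = -17365 + 5148 = -12217 J (the counter-clockwise enclosed area).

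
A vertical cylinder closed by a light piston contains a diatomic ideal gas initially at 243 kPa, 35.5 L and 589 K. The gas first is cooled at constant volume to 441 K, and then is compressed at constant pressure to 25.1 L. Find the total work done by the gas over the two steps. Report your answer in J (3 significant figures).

Step 1 (isochoric): W = 0 (constant volume).
After step 1: P = 181.9 kPa (V unchanged).
Step 2 (isobaric): W = PΔV = (181.9 kPa)(25.1 − 35.5 L) = -1892 J.
W_total = 0 − 1892 = -1892 J.

W_total ≈ -1890 J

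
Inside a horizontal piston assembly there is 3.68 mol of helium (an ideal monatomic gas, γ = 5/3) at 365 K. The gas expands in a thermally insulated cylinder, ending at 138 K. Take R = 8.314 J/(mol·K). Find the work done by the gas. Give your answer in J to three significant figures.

W ≈ 10400 J

Adiabatic ⇒ Q = 0, so W_by = −ΔU = nCᵥ(T₁ − T₂).
Cᵥ = 3R/2 = 12.47 J/(mol·K).
W = (3.68)(12.47)(365 − 138) = 10418 J.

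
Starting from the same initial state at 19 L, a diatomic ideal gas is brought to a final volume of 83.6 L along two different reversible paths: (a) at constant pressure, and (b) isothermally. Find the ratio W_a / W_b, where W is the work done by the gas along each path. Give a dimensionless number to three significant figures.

W_a / W_b ≈ 2.29

Path (a) isobaric: W = P₁(V₂ − V₁) → W_a/(P₁V₁) = 3.4.
Path (b) isothermal: W = P₁V₁ ln(V₂/V₁) → W_b/(P₁V₁) = 1.482.
W_a / W_b = 3.4 / 1.482 = 2.295.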